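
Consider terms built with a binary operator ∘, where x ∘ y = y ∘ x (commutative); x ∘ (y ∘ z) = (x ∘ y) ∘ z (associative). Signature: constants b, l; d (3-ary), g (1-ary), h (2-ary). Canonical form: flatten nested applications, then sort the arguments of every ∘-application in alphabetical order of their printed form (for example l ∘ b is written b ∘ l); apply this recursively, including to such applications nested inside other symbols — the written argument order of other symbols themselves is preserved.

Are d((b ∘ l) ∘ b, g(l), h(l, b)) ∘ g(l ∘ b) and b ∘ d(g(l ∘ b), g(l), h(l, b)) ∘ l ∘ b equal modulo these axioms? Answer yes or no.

Left:  d((b ∘ l) ∘ b, g(l), h(l, b)) ∘ g(l ∘ b)
  Canonicalize subterm:  d((b ∘ l) ∘ b, g(l), h(l, b))  →  d(b ∘ b ∘ l, g(l), h(l, b))
  Canonicalize subterm:  g(l ∘ b)  →  g(b ∘ l)
  Sort arguments:  d(b ∘ b ∘ l, g(l), h(l, b)) ∘ g(b ∘ l)
Right:  b ∘ d(g(l ∘ b), g(l), h(l, b)) ∘ l ∘ b
  Inside:  d(g(l ∘ b), g(l), h(l, b))  →  d(g(b ∘ l), g(l), h(l, b))
  Sort:  b ∘ b ∘ d(g(b ∘ l), g(l), h(l, b)) ∘ l

Answer: no — d(b ∘ b ∘ l, g(l), h(l, b)) ∘ g(b ∘ l) vs b ∘ b ∘ d(g(b ∘ l), g(l), h(l, b)) ∘ l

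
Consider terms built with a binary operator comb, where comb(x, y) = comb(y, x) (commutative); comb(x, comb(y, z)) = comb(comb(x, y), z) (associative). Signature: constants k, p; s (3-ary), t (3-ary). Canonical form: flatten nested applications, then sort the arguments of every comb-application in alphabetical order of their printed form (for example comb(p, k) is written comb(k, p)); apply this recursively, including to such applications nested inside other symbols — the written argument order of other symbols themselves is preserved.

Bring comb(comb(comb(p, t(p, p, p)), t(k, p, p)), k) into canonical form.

Flatten:  comb(p, t(p, p, p), t(k, p, p), k)
Sort arguments:  comb(k, p, t(k, p, p), t(p, p, p))

Answer: comb(k, p, t(k, p, p), t(p, p, p))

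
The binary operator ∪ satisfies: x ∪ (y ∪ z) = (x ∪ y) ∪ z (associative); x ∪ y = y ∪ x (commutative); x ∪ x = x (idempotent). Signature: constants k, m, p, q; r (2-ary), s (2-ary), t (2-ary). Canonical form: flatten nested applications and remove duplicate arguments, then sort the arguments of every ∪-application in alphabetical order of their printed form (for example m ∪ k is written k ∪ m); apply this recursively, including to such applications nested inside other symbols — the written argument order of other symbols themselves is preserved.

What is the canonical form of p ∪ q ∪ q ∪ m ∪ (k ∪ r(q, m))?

Flatten:  p ∪ q ∪ q ∪ m ∪ k ∪ r(q, m)
Drop duplicates:  drop duplicate q
Sort:  k ∪ m ∪ p ∪ q ∪ r(q, m)

Answer: k ∪ m ∪ p ∪ q ∪ r(q, m)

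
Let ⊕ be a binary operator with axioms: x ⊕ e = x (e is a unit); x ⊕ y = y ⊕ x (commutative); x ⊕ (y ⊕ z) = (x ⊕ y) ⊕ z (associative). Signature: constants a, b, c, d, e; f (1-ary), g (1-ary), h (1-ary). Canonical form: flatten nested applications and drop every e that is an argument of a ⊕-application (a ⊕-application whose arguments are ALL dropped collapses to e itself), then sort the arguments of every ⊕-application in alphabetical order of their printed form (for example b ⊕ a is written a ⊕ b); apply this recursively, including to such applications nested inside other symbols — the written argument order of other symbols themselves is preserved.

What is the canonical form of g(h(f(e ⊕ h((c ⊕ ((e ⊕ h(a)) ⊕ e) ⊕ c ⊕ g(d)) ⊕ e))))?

Work inside:  e ⊕ h((c ⊕ ((e ⊕ h(a)) ⊕ e) ⊕ c ⊕ g(d)) ⊕ e)
Inside:  h((c ⊕ ((e ⊕ h(a)) ⊕ e) ⊕ c ⊕ g(d)) ⊕ e)  →  h(c ⊕ c ⊕ g(d) ⊕ h(a))
Drop the unit:  drop e
Sort arguments:  h(c ⊕ c ⊕ g(d) ⊕ h(a))
Rebuild:  g(h(f(h(c ⊕ c ⊕ g(d) ⊕ h(a)))))

Answer: g(h(f(h(c ⊕ c ⊕ g(d) ⊕ h(a)))))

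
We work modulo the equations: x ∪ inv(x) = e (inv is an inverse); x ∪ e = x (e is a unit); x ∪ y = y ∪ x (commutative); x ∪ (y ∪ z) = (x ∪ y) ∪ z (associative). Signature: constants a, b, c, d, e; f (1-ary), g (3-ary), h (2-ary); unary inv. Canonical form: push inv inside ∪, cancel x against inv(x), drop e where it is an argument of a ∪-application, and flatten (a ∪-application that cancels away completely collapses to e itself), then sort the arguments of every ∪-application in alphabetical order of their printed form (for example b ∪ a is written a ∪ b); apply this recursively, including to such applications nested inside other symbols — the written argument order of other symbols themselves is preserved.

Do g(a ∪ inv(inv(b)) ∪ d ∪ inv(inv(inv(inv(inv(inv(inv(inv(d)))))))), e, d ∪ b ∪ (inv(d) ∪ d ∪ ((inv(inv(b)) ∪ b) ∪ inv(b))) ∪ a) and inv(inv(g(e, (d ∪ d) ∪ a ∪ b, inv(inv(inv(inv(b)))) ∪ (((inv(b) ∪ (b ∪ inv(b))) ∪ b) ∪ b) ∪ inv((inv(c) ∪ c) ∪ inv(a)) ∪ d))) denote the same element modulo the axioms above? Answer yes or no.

Answer: no — g(a ∪ b ∪ d ∪ d, e, a ∪ b ∪ b ∪ d) vs g(e, a ∪ b ∪ d ∪ d, a ∪ b ∪ b ∪ d)

Derivation:
Left:  g(a ∪ inv(inv(b)) ∪ d ∪ inv(inv(inv(inv(inv(inv(inv(inv(d)))))))), e, d ∪ b ∪ (inv(d) ∪ d ∪ ((inv(inv(b)) ∪ b) ∪ inv(b))) ∪ a)
  Descend into:  d ∪ b ∪ (inv(d) ∪ d ∪ ((inv(inv(b)) ∪ b) ∪ inv(b))) ∪ a
  Push inv inside:  distribute inv over ∪ and collapse double inv
  Combine occurrences:  d ∪ b ∪ b ∪ a
  Sort arguments:  a ∪ b ∪ b ∪ d
  Rebuild:  g(a ∪ b ∪ d ∪ d, e, a ∪ b ∪ b ∪ d)
Right:  inv(inv(g(e, (d ∪ d) ∪ a ∪ b, inv(inv(inv(inv(b)))) ∪ (((inv(b) ∪ (b ∪ inv(b))) ∪ b) ∪ b) ∪ inv((inv(c) ∪ c) ∪ inv(a)) ∪ d)))
  Push inv inside:  distribute inv over ∪ and collapse double inv
  Collect:  g(e, a ∪ b ∪ d ∪ d, a ∪ b ∪ b ∪ d)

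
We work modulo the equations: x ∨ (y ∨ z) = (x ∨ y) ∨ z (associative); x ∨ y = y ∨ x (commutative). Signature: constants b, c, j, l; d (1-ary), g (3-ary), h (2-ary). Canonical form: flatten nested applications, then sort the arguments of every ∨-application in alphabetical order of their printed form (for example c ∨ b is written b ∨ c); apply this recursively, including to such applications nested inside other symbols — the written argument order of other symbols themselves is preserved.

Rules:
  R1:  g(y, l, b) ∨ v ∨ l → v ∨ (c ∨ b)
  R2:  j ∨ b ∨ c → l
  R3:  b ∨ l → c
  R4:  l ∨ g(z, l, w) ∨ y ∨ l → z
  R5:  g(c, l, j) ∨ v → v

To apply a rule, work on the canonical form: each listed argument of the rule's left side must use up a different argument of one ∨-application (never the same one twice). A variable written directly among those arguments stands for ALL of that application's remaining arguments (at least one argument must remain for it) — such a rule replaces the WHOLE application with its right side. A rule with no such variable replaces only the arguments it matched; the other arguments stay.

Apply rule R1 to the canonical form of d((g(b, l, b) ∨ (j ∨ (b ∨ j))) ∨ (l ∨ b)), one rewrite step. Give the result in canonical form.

Answer: d(b ∨ b ∨ b ∨ c ∨ j ∨ j)

Derivation:
Canonical form:  d(b ∨ b ∨ g(b, l, b) ∨ j ∨ j ∨ l)
R1 matches:  uses g(b, l, b), l;  v := b ∨ b ∨ j ∨ j, y := b
The variable takes the whole remainder — replace the entire application.
Giving:  d(b ∨ b ∨ b ∨ c ∨ j ∨ j)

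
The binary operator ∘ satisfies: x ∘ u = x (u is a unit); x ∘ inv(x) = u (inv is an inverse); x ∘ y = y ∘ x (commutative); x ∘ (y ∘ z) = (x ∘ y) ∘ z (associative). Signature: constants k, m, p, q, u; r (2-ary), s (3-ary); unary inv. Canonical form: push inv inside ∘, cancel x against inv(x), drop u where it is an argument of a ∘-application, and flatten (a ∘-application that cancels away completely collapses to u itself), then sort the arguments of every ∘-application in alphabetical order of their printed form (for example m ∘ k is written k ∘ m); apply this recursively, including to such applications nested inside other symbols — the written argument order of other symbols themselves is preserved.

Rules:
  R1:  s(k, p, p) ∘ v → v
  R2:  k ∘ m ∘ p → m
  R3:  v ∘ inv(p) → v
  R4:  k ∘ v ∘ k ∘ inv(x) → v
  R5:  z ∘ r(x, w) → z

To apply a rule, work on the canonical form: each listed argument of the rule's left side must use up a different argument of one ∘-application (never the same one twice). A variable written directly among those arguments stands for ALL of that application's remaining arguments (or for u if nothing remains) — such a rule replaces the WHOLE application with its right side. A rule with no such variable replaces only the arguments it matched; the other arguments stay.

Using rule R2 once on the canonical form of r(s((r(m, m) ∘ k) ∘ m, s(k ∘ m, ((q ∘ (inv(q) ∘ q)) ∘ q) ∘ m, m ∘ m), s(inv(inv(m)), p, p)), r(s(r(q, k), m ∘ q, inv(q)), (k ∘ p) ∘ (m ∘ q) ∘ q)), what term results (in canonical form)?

Canonical form:  r(s(k ∘ m ∘ r(m, m), s(k ∘ m, m ∘ q ∘ q, m ∘ m), s(m, p, p)), r(s(r(q, k), m ∘ q, inv(q)), k ∘ m ∘ p ∘ q ∘ q))
Match R2:  consume k, m, p
Giving:  r(s(k ∘ m ∘ r(m, m), s(k ∘ m, m ∘ q ∘ q, m ∘ m), s(m, p, p)), r(s(r(q, k), m ∘ q, inv(q)), m ∘ q ∘ q))

Answer: r(s(k ∘ m ∘ r(m, m), s(k ∘ m, m ∘ q ∘ q, m ∘ m), s(m, p, p)), r(s(r(q, k), m ∘ q, inv(q)), m ∘ q ∘ q))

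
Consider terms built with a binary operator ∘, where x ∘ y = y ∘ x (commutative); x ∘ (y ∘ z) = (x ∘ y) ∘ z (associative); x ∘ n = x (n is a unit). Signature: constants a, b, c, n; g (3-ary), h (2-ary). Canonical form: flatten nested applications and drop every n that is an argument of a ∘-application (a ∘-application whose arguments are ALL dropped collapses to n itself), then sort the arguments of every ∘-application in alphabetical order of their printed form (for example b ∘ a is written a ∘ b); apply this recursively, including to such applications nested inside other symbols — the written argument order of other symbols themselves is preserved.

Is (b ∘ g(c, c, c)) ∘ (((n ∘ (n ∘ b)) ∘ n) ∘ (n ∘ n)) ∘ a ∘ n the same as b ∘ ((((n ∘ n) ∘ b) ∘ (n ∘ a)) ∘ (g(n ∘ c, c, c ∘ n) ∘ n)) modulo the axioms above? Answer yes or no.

Answer: yes — both canonical forms are a ∘ b ∘ b ∘ g(c, c, c)

Derivation:
Left:  (b ∘ g(c, c, c)) ∘ (((n ∘ (n ∘ b)) ∘ n) ∘ (n ∘ n)) ∘ a ∘ n
  Flatten:  b ∘ g(c, c, c) ∘ n ∘ n ∘ b ∘ n ∘ n ∘ n ∘ a ∘ n
  Units out:  drop n (×6)
  Sort:  a ∘ b ∘ b ∘ g(c, c, c)
Right:  b ∘ ((((n ∘ n) ∘ b) ∘ (n ∘ a)) ∘ (g(n ∘ c, c, c ∘ n) ∘ n))
  Un-nest:  b ∘ n ∘ n ∘ b ∘ n ∘ a ∘ g(n ∘ c, c, c ∘ n) ∘ n
  Simplify inside:  g(n ∘ c, c, c ∘ n)  →  g(c, c, c)
  Units out:  drop n (×4)
  Sort arguments:  a ∘ b ∘ b ∘ g(c, c, c)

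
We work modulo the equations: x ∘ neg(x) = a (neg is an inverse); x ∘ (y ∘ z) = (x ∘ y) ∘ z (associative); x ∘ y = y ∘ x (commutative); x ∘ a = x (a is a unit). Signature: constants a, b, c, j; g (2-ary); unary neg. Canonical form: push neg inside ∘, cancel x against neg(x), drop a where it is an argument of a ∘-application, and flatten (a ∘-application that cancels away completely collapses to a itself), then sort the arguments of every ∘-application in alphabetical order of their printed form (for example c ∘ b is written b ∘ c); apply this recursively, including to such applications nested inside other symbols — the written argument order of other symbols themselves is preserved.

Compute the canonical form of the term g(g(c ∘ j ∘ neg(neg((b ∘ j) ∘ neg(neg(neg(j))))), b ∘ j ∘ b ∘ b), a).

Answer: g(g(b ∘ c ∘ j, b ∘ b ∘ b ∘ j), a)

Derivation:
Descend into:  c ∘ j ∘ neg(neg((b ∘ j) ∘ neg(neg(neg(j)))))
Push neg inside:  distribute neg over ∘ and collapse double neg
Collect:  c ∘ j ∘ b
Sort arguments:  b ∘ c ∘ j
Rebuild:  g(g(b ∘ c ∘ j, b ∘ b ∘ b ∘ j), a)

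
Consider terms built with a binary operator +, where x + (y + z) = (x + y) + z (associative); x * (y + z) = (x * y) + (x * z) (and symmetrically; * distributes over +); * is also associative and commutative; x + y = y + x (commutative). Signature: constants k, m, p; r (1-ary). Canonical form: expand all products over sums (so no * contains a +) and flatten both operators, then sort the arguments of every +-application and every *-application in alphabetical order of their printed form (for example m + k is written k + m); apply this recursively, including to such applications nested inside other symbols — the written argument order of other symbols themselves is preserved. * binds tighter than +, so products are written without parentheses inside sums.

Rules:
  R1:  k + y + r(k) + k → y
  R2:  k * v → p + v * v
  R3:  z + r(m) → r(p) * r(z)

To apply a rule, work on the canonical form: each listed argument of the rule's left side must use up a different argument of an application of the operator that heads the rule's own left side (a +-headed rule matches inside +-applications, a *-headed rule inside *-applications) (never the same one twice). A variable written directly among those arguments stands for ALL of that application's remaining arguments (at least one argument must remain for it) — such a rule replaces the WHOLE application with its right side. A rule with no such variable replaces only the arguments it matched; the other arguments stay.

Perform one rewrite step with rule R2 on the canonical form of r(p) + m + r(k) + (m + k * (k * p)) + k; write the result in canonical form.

Canonical form:  k + k * k * p + m + m + r(k) + r(p)
Match R2:  consume k;  v := k * p
Every leftover argument binds to the variable; the entire application is replaced.
Giving:  k + k * k * p * p + m + m + p + r(k) + r(p)

Answer: k + k * k * p * p + m + m + p + r(k) + r(p)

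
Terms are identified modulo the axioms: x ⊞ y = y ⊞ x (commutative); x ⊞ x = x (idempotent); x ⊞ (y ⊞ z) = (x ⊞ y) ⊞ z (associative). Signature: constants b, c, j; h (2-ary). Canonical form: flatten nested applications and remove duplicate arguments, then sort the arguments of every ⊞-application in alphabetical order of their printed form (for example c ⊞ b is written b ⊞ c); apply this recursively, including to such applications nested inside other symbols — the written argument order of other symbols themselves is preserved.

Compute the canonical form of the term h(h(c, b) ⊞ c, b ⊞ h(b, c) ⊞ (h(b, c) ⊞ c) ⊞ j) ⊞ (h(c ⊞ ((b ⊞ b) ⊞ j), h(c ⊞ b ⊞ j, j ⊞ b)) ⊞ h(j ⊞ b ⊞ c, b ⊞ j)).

Answer: h(b ⊞ c ⊞ j, b ⊞ j) ⊞ h(b ⊞ c ⊞ j, h(b ⊞ c ⊞ j, b ⊞ j)) ⊞ h(c ⊞ h(c, b), b ⊞ c ⊞ h(b, c) ⊞ j)

Derivation:
Merge nested applications:  h(h(c, b) ⊞ c, b ⊞ h(b, c) ⊞ (h(b, c) ⊞ c) ⊞ j) ⊞ h(c ⊞ ((b ⊞ b) ⊞ j), h(c ⊞ b ⊞ j, j ⊞ b)) ⊞ h(j ⊞ b ⊞ c, b ⊞ j)
Simplify inside:  h(h(c, b) ⊞ c, b ⊞ h(b, c) ⊞ (h(b, c) ⊞ c) ⊞ j)  →  h(c ⊞ h(c, b), b ⊞ c ⊞ h(b, c) ⊞ j)
Inside:  h(c ⊞ ((b ⊞ b) ⊞ j), h(c ⊞ b ⊞ j, j ⊞ b))  →  h(b ⊞ c ⊞ j, h(b ⊞ c ⊞ j, b ⊞ j))
Canonicalize subterm:  h(j ⊞ b ⊞ c, b ⊞ j)  →  h(b ⊞ c ⊞ j, b ⊞ j)
Order the arguments:  h(b ⊞ c ⊞ j, b ⊞ j) ⊞ h(b ⊞ c ⊞ j, h(b ⊞ c ⊞ j, b ⊞ j)) ⊞ h(c ⊞ h(c, b), b ⊞ c ⊞ h(b, c) ⊞ j)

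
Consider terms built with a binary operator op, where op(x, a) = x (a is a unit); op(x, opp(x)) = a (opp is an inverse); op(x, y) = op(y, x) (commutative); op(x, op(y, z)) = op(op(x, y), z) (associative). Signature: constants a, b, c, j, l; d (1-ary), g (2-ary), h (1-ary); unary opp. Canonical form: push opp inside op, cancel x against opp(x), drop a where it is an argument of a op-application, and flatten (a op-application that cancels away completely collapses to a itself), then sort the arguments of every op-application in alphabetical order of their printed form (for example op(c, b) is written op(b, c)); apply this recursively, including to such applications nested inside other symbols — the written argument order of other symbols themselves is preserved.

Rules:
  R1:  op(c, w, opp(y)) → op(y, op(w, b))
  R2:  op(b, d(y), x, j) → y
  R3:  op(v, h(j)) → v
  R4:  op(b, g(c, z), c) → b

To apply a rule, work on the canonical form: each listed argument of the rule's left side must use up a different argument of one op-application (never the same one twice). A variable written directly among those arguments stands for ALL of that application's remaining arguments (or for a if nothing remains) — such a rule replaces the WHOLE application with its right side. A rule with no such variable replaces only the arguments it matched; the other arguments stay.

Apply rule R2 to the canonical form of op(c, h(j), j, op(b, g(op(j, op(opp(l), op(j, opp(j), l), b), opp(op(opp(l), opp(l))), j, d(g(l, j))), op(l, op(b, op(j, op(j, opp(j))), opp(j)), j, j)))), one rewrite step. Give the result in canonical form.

Answer: op(b, c, g(g(l, j), op(b, j, j, l)), h(j), j)

Derivation:
Canonical form:  op(b, c, g(op(b, d(g(l, j)), j, j, l, l), op(b, j, j, l)), h(j), j)
Apply R2:  consuming b, d(g(l, j)), j;  x := op(j, l, l), y := g(l, j)
The variable takes the whole remainder — replace the entire application.
New term:  op(b, c, g(g(l, j), op(b, j, j, l)), h(j), j)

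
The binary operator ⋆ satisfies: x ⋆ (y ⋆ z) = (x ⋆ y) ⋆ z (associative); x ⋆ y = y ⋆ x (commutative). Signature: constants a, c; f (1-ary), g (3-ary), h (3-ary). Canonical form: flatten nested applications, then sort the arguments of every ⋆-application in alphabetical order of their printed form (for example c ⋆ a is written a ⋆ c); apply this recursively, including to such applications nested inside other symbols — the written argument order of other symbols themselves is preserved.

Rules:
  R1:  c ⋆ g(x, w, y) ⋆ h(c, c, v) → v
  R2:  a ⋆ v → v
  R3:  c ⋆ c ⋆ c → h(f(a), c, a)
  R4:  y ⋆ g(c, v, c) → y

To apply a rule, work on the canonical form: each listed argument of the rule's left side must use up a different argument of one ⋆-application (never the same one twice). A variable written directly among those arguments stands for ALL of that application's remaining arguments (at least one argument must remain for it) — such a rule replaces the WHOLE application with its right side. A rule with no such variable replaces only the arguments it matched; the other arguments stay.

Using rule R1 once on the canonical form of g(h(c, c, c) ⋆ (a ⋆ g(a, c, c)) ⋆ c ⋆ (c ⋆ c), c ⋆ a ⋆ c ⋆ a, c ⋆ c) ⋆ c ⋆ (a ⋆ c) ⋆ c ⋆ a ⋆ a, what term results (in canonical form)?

Answer: a ⋆ a ⋆ a ⋆ c ⋆ c ⋆ c ⋆ g(a ⋆ c ⋆ c ⋆ c, a ⋆ a ⋆ c ⋆ c, c ⋆ c)

Derivation:
Canonical form:  a ⋆ a ⋆ a ⋆ c ⋆ c ⋆ c ⋆ g(a ⋆ c ⋆ c ⋆ c ⋆ g(a, c, c) ⋆ h(c, c, c), a ⋆ a ⋆ c ⋆ c, c ⋆ c)
Match R1:  consume c, g(a, c, c), h(c, c, c);  v := c, w := c, x := a, y := c
Giving:  a ⋆ a ⋆ a ⋆ c ⋆ c ⋆ c ⋆ g(a ⋆ c ⋆ c ⋆ c, a ⋆ a ⋆ c ⋆ c, c ⋆ c)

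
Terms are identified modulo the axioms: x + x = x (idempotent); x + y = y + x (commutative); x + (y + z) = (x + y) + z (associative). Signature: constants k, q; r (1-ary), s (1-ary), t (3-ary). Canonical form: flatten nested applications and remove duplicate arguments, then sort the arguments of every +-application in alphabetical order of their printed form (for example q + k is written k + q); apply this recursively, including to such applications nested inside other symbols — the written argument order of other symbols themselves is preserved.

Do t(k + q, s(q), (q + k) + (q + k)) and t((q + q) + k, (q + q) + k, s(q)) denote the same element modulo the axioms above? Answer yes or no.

Answer: no — t(k + q, s(q), k + q) vs t(k + q, k + q, s(q))

Derivation:
Left:  t(k + q, s(q), (q + k) + (q + k))
  Focus inside:  (q + k) + (q + k)
  Merge nested applications:  q + k + q + k
  Deduplicate:  drop duplicate q, k
  Sort arguments:  k + q
  Rebuild:  t(k + q, s(q), k + q)
Right:  t((q + q) + k, (q + q) + k, s(q))
  Focus inside:  (q + q) + k
  Un-nest:  q + q + k
  Idempotence:  drop duplicate q
  Sort arguments:  k + q
  Reassemble:  t(k + q, k + q, s(q))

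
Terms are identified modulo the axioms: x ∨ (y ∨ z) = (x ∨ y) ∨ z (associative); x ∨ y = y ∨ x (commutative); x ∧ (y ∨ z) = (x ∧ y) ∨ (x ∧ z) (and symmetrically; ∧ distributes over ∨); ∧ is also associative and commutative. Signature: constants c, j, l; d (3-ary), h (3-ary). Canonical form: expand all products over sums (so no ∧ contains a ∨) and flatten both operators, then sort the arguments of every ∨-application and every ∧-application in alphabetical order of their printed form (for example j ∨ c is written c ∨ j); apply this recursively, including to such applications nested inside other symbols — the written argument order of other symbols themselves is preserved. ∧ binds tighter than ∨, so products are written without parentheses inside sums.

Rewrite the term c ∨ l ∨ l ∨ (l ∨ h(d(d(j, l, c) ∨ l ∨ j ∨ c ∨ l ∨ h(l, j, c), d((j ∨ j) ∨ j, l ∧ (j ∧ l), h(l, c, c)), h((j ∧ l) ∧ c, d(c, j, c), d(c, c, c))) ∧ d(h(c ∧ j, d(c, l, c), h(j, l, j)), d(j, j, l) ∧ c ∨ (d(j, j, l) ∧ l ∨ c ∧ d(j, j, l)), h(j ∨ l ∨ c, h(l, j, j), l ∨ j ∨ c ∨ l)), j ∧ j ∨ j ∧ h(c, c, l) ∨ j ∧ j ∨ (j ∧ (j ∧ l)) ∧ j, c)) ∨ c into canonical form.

Answer: c ∨ c ∨ h(d(c ∨ d(j, l, c) ∨ h(l, j, c) ∨ j ∨ l ∨ l, d(j ∨ j ∨ j, j ∧ l ∧ l, h(l, c, c)), h(c ∧ j ∧ l, d(c, j, c), d(c, c, c))) ∧ d(h(c ∧ j, d(c, l, c), h(j, l, j)), c ∧ d(j, j, l) ∨ c ∧ d(j, j, l) ∨ d(j, j, l) ∧ l, h(c ∨ j ∨ l, h(l, j, j), c ∨ j ∨ l ∨ l)), h(c, c, l) ∧ j ∨ j ∧ j ∨ j ∧ j ∨ j ∧ j ∧ j ∧ l, c) ∨ l ∨ l ∨ l

Derivation:
Un-nest:  c ∨ l ∨ l ∨ l ∨ h(d(c ∨ d(j, l, c) ∨ h(l, j, c) ∨ j ∨ l ∨ l, d(j ∨ j ∨ j, j ∧ l ∧ l, h(l, c, c)), h(c ∧ j ∧ l, d(c, j, c), d(c, c, c))) ∧ d(h(c ∧ j, d(c, l, c), h(j, l, j)), c ∧ d(j, j, l) ∨ c ∧ d(j, j, l) ∨ d(j, j, l) ∧ l, h(c ∨ j ∨ l, h(l, j, j), c ∨ j ∨ l ∨ l)), h(c, c, l) ∧ j ∨ j ∧ j ∨ j ∧ j ∨ j ∧ j ∧ j ∧ l, c) ∨ c
Order the arguments:  c ∨ c ∨ h(d(c ∨ d(j, l, c) ∨ h(l, j, c) ∨ j ∨ l ∨ l, d(j ∨ j ∨ j, j ∧ l ∧ l, h(l, c, c)), h(c ∧ j ∧ l, d(c, j, c), d(c, c, c))) ∧ d(h(c ∧ j, d(c, l, c), h(j, l, j)), c ∧ d(j, j, l) ∨ c ∧ d(j, j, l) ∨ d(j, j, l) ∧ l, h(c ∨ j ∨ l, h(l, j, j), c ∨ j ∨ l ∨ l)), h(c, c, l) ∧ j ∨ j ∧ j ∨ j ∧ j ∨ j ∧ j ∧ j ∧ l, c) ∨ l ∨ l ∨ l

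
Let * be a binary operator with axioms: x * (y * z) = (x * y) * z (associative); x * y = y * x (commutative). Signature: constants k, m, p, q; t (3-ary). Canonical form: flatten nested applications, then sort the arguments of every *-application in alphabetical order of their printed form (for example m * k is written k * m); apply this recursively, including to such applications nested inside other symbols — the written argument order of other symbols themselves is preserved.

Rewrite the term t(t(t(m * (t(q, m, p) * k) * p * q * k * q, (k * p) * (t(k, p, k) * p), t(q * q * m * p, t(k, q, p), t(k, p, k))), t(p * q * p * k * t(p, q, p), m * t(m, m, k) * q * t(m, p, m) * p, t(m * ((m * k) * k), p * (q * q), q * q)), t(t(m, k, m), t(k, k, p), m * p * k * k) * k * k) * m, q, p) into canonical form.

Focus inside:  t(t(m * (t(q, m, p) * k) * p * q * k * q, (k * p) * (t(k, p, k) * p), t(q * q * m * p, t(k, q, p), t(k, p, k))), t(p * q * p * k * t(p, q, p), m * t(m, m, k) * q * t(m, p, m) * p, t(m * ((m * k) * k), p * (q * q), q * q)), t(t(m, k, m), t(k, k, p), m * p * k * k) * k * k) * m
Simplify inside:  t(t(m * (t(q, m, p) * k) * p * q * k * q, (k * p) * (t(k, p, k) * p), t(q * q * m * p, t(k, q, p), t(k, p, k))), t(p * q * p * k * t(p, q, p), m * t(m, m, k) * q * t(m, p, m) * p, t(m * ((m * k) * k), p * (q * q), q * q)), t(t(m, k, m), t(k, k, p), m * p * k * k) * k * k)  →  t(t(k * k * m * p * q * q * t(q, m, p), k * p * p * t(k, p, k), t(m * p * q * q, t(k, q, p), t(k, p, k))), t(k * p * p * q * t(p, q, p), m * p * q * t(m, m, k) * t(m, p, m), t(k * k * m * m, p * q * q, q * q)), k * k * t(t(m, k, m), t(k, k, p), k * k * m * p))
Order the arguments:  m * t(t(k * k * m * p * q * q * t(q, m, p), k * p * p * t(k, p, k), t(m * p * q * q, t(k, q, p), t(k, p, k))), t(k * p * p * q * t(p, q, p), m * p * q * t(m, m, k) * t(m, p, m), t(k * k * m * m, p * q * q, q * q)), k * k * t(t(m, k, m), t(k, k, p), k * k * m * p))
Reassemble:  t(m * t(t(k * k * m * p * q * q * t(q, m, p), k * p * p * t(k, p, k), t(m * p * q * q, t(k, q, p), t(k, p, k))), t(k * p * p * q * t(p, q, p), m * p * q * t(m, m, k) * t(m, p, m), t(k * k * m * m, p * q * q, q * q)), k * k * t(t(m, k, m), t(k, k, p), k * k * m * p)), q, p)

Answer: t(m * t(t(k * k * m * p * q * q * t(q, m, p), k * p * p * t(k, p, k), t(m * p * q * q, t(k, q, p), t(k, p, k))), t(k * p * p * q * t(p, q, p), m * p * q * t(m, m, k) * t(m, p, m), t(k * k * m * m, p * q * q, q * q)), k * k * t(t(m, k, m), t(k, k, p), k * k * m * p)), q, p)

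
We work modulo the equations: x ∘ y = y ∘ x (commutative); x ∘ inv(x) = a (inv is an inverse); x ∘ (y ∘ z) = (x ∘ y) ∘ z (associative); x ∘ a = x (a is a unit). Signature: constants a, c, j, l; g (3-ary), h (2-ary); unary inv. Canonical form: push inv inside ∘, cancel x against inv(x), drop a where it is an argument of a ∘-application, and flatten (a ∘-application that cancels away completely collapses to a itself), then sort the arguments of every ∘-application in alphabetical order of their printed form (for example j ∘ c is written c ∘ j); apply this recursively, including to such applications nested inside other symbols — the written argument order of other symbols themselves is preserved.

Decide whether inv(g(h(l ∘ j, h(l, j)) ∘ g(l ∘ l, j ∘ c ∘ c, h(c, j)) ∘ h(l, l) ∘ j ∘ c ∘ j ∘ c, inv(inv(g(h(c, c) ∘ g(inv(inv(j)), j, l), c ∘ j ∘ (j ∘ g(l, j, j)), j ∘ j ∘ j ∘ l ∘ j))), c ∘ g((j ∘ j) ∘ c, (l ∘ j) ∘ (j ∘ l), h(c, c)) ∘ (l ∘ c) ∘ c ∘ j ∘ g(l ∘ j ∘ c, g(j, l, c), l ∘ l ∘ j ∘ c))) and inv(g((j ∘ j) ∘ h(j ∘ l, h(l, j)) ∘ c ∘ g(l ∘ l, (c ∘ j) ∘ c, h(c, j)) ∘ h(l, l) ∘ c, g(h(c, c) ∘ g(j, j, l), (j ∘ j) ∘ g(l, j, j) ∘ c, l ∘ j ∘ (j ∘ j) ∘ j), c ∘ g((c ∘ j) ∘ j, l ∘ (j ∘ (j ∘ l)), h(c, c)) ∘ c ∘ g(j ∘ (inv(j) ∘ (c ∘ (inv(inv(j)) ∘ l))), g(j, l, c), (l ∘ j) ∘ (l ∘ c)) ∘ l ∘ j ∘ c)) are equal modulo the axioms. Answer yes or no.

Left:  inv(g(h(l ∘ j, h(l, j)) ∘ g(l ∘ l, j ∘ c ∘ c, h(c, j)) ∘ h(l, l) ∘ j ∘ c ∘ j ∘ c, inv(inv(g(h(c, c) ∘ g(inv(inv(j)), j, l), c ∘ j ∘ (j ∘ g(l, j, j)), j ∘ j ∘ j ∘ l ∘ j))), c ∘ g((j ∘ j) ∘ c, (l ∘ j) ∘ (j ∘ l), h(c, c)) ∘ (l ∘ c) ∘ c ∘ j ∘ g(l ∘ j ∘ c, g(j, l, c), l ∘ l ∘ j ∘ c)))
  Push inv inside:  distribute inv over ∘ and collapse double inv
  Collect:  inv(g(c ∘ c ∘ g(l ∘ l, c ∘ c ∘ j, h(c, j)) ∘ h(j ∘ l, h(l, j)) ∘ h(l, l) ∘ j ∘ j, g(g(j, j, l) ∘ h(c, c), c ∘ g(l, j, j) ∘ j ∘ j, j ∘ j ∘ j ∘ j ∘ l), c ∘ c ∘ c ∘ g(c ∘ j ∘ j, j ∘ j ∘ l ∘ l, h(c, c)) ∘ g(c ∘ j ∘ l, g(j, l, c), c ∘ j ∘ l ∘ l) ∘ j ∘ l))
Right:  inv(g((j ∘ j) ∘ h(j ∘ l, h(l, j)) ∘ c ∘ g(l ∘ l, (c ∘ j) ∘ c, h(c, j)) ∘ h(l, l) ∘ c, g(h(c, c) ∘ g(j, j, l), (j ∘ j) ∘ g(l, j, j) ∘ c, l ∘ j ∘ (j ∘ j) ∘ j), c ∘ g((c ∘ j) ∘ j, l ∘ (j ∘ (j ∘ l)), h(c, c)) ∘ c ∘ g(j ∘ (inv(j) ∘ (c ∘ (inv(inv(j)) ∘ l))), g(j, l, c), (l ∘ j) ∘ (l ∘ c)) ∘ l ∘ j ∘ c))
  Push inv inside:  distribute inv over ∘ and collapse double inv
  Collect terms:  inv(g(c ∘ c ∘ g(l ∘ l, c ∘ c ∘ j, h(c, j)) ∘ h(j ∘ l, h(l, j)) ∘ h(l, l) ∘ j ∘ j, g(g(j, j, l) ∘ h(c, c), c ∘ g(l, j, j) ∘ j ∘ j, j ∘ j ∘ j ∘ j ∘ l), c ∘ c ∘ c ∘ g(c ∘ j ∘ j, j ∘ j ∘ l ∘ l, h(c, c)) ∘ g(c ∘ j ∘ l, g(j, l, c), c ∘ j ∘ l ∘ l) ∘ j ∘ l))

Answer: yes — both canonical forms are inv(g(c ∘ c ∘ g(l ∘ l, c ∘ c ∘ j, h(c, j)) ∘ h(j ∘ l, h(l, j)) ∘ h(l, l) ∘ j ∘ j, g(g(j, j, l) ∘ h(c, c), c ∘ g(l, j, j) ∘ j ∘ j, j ∘ j ∘ j ∘ j ∘ l), c ∘ c ∘ c ∘ g(c ∘ j ∘ j, j ∘ j ∘ l ∘ l, h(c, c)) ∘ g(c ∘ j ∘ l, g(j, l, c), c ∘ j ∘ l ∘ l) ∘ j ∘ l))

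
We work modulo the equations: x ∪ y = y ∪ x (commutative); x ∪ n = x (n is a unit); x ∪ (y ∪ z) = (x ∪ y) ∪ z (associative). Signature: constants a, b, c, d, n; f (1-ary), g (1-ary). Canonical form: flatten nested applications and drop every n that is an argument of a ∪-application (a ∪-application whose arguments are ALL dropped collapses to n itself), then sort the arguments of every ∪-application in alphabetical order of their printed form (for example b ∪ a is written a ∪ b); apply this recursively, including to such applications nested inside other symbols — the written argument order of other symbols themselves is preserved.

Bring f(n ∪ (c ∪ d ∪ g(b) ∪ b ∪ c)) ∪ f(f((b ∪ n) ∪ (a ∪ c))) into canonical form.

Answer: f(b ∪ c ∪ c ∪ d ∪ g(b)) ∪ f(f(a ∪ b ∪ c))

Derivation:
Inside:  f(n ∪ (c ∪ d ∪ g(b) ∪ b ∪ c))  →  f(b ∪ c ∪ c ∪ d ∪ g(b))
Inside:  f(f((b ∪ n) ∪ (a ∪ c)))  →  f(f(a ∪ b ∪ c))
Sort arguments:  f(b ∪ c ∪ c ∪ d ∪ g(b)) ∪ f(f(a ∪ b ∪ c))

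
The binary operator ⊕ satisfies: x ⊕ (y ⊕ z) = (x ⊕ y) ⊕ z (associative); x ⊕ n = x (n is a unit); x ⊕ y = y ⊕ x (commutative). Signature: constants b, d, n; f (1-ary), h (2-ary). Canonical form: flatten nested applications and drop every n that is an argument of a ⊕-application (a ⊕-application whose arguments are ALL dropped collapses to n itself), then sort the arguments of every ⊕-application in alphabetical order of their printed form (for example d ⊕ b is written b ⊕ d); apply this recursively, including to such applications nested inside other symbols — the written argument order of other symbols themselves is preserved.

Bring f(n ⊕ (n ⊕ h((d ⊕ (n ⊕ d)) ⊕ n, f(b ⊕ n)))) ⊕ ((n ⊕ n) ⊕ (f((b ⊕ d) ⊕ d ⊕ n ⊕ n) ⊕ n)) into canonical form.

Flatten:  f(n ⊕ (n ⊕ h((d ⊕ (n ⊕ d)) ⊕ n, f(b ⊕ n)))) ⊕ n ⊕ n ⊕ f((b ⊕ d) ⊕ d ⊕ n ⊕ n) ⊕ n
Simplify inside:  f(n ⊕ (n ⊕ h((d ⊕ (n ⊕ d)) ⊕ n, f(b ⊕ n))))  →  f(h(d ⊕ d, f(b)))
Inside:  f((b ⊕ d) ⊕ d ⊕ n ⊕ n)  →  f(b ⊕ d ⊕ d)
Units out:  drop n (×3)
Sort arguments:  f(b ⊕ d ⊕ d) ⊕ f(h(d ⊕ d, f(b)))

Answer: f(b ⊕ d ⊕ d) ⊕ f(h(d ⊕ d, f(b)))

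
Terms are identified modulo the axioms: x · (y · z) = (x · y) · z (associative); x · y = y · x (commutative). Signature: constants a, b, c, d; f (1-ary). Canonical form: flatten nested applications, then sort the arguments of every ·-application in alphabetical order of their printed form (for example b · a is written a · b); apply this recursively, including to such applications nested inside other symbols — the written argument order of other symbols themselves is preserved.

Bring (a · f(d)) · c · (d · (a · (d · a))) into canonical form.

Un-nest:  a · f(d) · c · d · a · d · a
Sort arguments:  a · a · a · c · d · d · f(d)

Answer: a · a · a · c · d · d · f(d)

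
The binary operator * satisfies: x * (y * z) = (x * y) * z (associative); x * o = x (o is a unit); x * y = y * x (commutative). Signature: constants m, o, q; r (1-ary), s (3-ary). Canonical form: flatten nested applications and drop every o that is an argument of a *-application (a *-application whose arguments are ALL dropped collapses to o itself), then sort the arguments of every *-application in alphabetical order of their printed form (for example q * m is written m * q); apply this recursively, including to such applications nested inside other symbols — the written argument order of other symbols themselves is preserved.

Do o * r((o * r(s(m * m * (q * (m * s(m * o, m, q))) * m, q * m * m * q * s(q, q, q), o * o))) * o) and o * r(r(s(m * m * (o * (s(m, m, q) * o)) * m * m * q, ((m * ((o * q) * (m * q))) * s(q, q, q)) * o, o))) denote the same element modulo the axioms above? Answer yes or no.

Answer: yes — both canonical forms are r(r(s(m * m * m * m * q * s(m, m, q), m * m * q * q * s(q, q, q), o)))

Derivation:
Left:  o * r((o * r(s(m * m * (q * (m * s(m * o, m, q))) * m, q * m * m * q * s(q, q, q), o * o))) * o)
  Inside:  r((o * r(s(m * m * (q * (m * s(m * o, m, q))) * m, q * m * m * q * s(q, q, q), o * o))) * o)  →  r(r(s(m * m * m * m * q * s(m, m, q), m * m * q * q * s(q, q, q), o)))
  Units out:  drop o
  Order the arguments:  r(r(s(m * m * m * m * q * s(m, m, q), m * m * q * q * s(q, q, q), o)))
Right:  o * r(r(s(m * m * (o * (s(m, m, q) * o)) * m * m * q, ((m * ((o * q) * (m * q))) * s(q, q, q)) * o, o)))
  Canonicalize subterm:  r(r(s(m * m * (o * (s(m, m, q) * o)) * m * m * q, ((m * ((o * q) * (m * q))) * s(q, q, q)) * o, o)))  →  r(r(s(m * m * m * m * q * s(m, m, q), m * m * q * q * s(q, q, q), o)))
  Drop the unit:  drop o
  Sort arguments:  r(r(s(m * m * m * m * q * s(m, m, q), m * m * q * q * s(q, q, q), o)))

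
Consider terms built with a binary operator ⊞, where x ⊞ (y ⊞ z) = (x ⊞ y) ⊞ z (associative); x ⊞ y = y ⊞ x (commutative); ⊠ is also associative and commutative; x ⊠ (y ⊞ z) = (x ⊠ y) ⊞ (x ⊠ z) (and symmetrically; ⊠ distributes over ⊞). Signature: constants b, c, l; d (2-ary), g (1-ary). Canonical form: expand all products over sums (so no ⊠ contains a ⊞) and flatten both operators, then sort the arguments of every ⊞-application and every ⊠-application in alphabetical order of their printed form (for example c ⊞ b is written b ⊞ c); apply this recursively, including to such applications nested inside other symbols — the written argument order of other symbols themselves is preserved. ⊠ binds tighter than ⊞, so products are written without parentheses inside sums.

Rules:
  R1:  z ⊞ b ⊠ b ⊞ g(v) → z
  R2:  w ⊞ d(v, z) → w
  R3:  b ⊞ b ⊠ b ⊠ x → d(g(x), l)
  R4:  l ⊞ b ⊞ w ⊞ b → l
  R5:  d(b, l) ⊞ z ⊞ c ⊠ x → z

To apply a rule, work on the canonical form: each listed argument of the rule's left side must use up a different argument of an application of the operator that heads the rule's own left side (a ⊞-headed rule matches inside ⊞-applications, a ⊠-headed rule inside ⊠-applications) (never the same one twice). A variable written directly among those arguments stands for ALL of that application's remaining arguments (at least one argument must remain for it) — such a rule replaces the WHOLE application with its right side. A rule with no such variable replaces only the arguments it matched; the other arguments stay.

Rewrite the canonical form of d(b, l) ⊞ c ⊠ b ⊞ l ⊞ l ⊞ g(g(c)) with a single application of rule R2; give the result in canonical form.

Canonical form:  b ⊠ c ⊞ d(b, l) ⊞ g(g(c)) ⊞ l ⊞ l
Apply R2:  consuming d(b, l);  v := b, w := b ⊠ c ⊞ g(g(c)) ⊞ l ⊞ l, z := l
Every leftover argument binds to the variable; the entire application is replaced.
New term:  b ⊠ c ⊞ g(g(c)) ⊞ l ⊞ l

Answer: b ⊠ c ⊞ g(g(c)) ⊞ l ⊞ l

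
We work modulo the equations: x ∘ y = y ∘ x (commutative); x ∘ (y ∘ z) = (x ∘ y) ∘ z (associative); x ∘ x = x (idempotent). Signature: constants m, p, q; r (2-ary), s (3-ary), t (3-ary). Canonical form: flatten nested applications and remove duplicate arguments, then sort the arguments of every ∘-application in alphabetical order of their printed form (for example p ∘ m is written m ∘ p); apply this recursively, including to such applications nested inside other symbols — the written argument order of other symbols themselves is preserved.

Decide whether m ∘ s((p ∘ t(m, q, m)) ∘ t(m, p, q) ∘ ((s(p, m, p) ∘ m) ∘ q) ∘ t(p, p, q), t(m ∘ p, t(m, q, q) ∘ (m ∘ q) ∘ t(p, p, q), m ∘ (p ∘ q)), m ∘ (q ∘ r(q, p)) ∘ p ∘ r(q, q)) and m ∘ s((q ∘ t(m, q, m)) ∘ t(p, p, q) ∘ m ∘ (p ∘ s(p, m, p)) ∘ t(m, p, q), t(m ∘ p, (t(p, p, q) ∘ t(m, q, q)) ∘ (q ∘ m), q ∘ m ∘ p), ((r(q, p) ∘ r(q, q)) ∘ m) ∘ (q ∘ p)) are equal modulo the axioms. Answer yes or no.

Answer: yes — both canonical forms are m ∘ s(m ∘ p ∘ q ∘ s(p, m, p) ∘ t(m, p, q) ∘ t(m, q, m) ∘ t(p, p, q), t(m ∘ p, m ∘ q ∘ t(m, q, q) ∘ t(p, p, q), m ∘ p ∘ q), m ∘ p ∘ q ∘ r(q, p) ∘ r(q, q))

Derivation:
Left:  m ∘ s((p ∘ t(m, q, m)) ∘ t(m, p, q) ∘ ((s(p, m, p) ∘ m) ∘ q) ∘ t(p, p, q), t(m ∘ p, t(m, q, q) ∘ (m ∘ q) ∘ t(p, p, q), m ∘ (p ∘ q)), m ∘ (q ∘ r(q, p)) ∘ p ∘ r(q, q))
  Canonicalize subterm:  s((p ∘ t(m, q, m)) ∘ t(m, p, q) ∘ ((s(p, m, p) ∘ m) ∘ q) ∘ t(p, p, q), t(m ∘ p, t(m, q, q) ∘ (m ∘ q) ∘ t(p, p, q), m ∘ (p ∘ q)), m ∘ (q ∘ r(q, p)) ∘ p ∘ r(q, q))  →  s(m ∘ p ∘ q ∘ s(p, m, p) ∘ t(m, p, q) ∘ t(m, q, m) ∘ t(p, p, q), t(m ∘ p, m ∘ q ∘ t(m, q, q) ∘ t(p, p, q), m ∘ p ∘ q), m ∘ p ∘ q ∘ r(q, p) ∘ r(q, q))
  Sort arguments:  m ∘ s(m ∘ p ∘ q ∘ s(p, m, p) ∘ t(m, p, q) ∘ t(m, q, m) ∘ t(p, p, q), t(m ∘ p, m ∘ q ∘ t(m, q, q) ∘ t(p, p, q), m ∘ p ∘ q), m ∘ p ∘ q ∘ r(q, p) ∘ r(q, q))
Right:  m ∘ s((q ∘ t(m, q, m)) ∘ t(p, p, q) ∘ m ∘ (p ∘ s(p, m, p)) ∘ t(m, p, q), t(m ∘ p, (t(p, p, q) ∘ t(m, q, q)) ∘ (q ∘ m), q ∘ m ∘ p), ((r(q, p) ∘ r(q, q)) ∘ m) ∘ (q ∘ p))
  Simplify inside:  s((q ∘ t(m, q, m)) ∘ t(p, p, q) ∘ m ∘ (p ∘ s(p, m, p)) ∘ t(m, p, q), t(m ∘ p, (t(p, p, q) ∘ t(m, q, q)) ∘ (q ∘ m), q ∘ m ∘ p), ((r(q, p) ∘ r(q, q)) ∘ m) ∘ (q ∘ p))  →  s(m ∘ p ∘ q ∘ s(p, m, p) ∘ t(m, p, q) ∘ t(m, q, m) ∘ t(p, p, q), t(m ∘ p, m ∘ q ∘ t(m, q, q) ∘ t(p, p, q), m ∘ p ∘ q), m ∘ p ∘ q ∘ r(q, p) ∘ r(q, q))
  Sort:  m ∘ s(m ∘ p ∘ q ∘ s(p, m, p) ∘ t(m, p, q) ∘ t(m, q, m) ∘ t(p, p, q), t(m ∘ p, m ∘ q ∘ t(m, q, q) ∘ t(p, p, q), m ∘ p ∘ q), m ∘ p ∘ q ∘ r(q, p) ∘ r(q, q))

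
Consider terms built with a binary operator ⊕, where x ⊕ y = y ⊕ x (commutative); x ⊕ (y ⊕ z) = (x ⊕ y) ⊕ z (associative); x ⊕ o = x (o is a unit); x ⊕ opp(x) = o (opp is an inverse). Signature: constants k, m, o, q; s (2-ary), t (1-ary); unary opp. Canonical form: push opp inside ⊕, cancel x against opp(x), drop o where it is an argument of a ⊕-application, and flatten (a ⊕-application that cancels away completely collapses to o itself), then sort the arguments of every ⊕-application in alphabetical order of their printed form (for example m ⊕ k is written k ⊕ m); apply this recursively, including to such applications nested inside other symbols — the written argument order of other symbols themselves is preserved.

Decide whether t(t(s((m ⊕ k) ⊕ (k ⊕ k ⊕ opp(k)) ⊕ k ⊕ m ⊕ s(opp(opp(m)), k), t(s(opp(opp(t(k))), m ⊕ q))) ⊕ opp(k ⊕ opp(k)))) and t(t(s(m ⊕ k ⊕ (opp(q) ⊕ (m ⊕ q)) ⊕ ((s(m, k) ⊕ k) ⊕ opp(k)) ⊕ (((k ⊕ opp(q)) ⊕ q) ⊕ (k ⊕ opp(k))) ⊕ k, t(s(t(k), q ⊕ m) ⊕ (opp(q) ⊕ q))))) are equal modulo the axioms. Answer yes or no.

Answer: yes — both canonical forms are t(t(s(k ⊕ k ⊕ k ⊕ m ⊕ m ⊕ s(m, k), t(s(t(k), m ⊕ q)))))

Derivation:
Left:  t(t(s((m ⊕ k) ⊕ (k ⊕ k ⊕ opp(k)) ⊕ k ⊕ m ⊕ s(opp(opp(m)), k), t(s(opp(opp(t(k))), m ⊕ q))) ⊕ opp(k ⊕ opp(k))))
  Work inside:  s((m ⊕ k) ⊕ (k ⊕ k ⊕ opp(k)) ⊕ k ⊕ m ⊕ s(opp(opp(m)), k), t(s(opp(opp(t(k))), m ⊕ q))) ⊕ opp(k ⊕ opp(k))
  Push opp inside:  distribute opp over ⊕ and collapse double opp
  Cancel:  k cancels
  Combine occurrences:  s(k ⊕ k ⊕ k ⊕ m ⊕ m ⊕ s(m, k), t(s(t(k), m ⊕ q)))
  Put back:  t(t(s(k ⊕ k ⊕ k ⊕ m ⊕ m ⊕ s(m, k), t(s(t(k), m ⊕ q)))))
Right:  t(t(s(m ⊕ k ⊕ (opp(q) ⊕ (m ⊕ q)) ⊕ ((s(m, k) ⊕ k) ⊕ opp(k)) ⊕ (((k ⊕ opp(q)) ⊕ q) ⊕ (k ⊕ opp(k))) ⊕ k, t(s(t(k), q ⊕ m) ⊕ (opp(q) ⊕ q)))))
  Work inside:  m ⊕ k ⊕ (opp(q) ⊕ (m ⊕ q)) ⊕ ((s(m, k) ⊕ k) ⊕ opp(k)) ⊕ (((k ⊕ opp(q)) ⊕ q) ⊕ (k ⊕ opp(k))) ⊕ k
  Inverses cancel:  q cancels
  Combine occurrences:  m ⊕ m ⊕ k ⊕ k ⊕ k ⊕ s(m, k)
  Sort arguments:  k ⊕ k ⊕ k ⊕ m ⊕ m ⊕ s(m, k)
  Put back:  t(t(s(k ⊕ k ⊕ k ⊕ m ⊕ m ⊕ s(m, k), t(s(t(k), m ⊕ q)))))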